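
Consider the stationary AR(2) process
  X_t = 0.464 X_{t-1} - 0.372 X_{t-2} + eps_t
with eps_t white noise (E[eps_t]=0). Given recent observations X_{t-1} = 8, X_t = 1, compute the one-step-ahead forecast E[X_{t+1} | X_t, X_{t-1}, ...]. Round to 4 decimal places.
E[X_{t+1} \mid \mathcal F_t] = -2.5120

For an AR(p) model X_t = c + sum_i phi_i X_{t-i} + eps_t, the
one-step-ahead conditional mean is
  E[X_{t+1} | X_t, ...] = c + sum_i phi_i X_{t+1-i}.
Substitute known values:
  E[X_{t+1} | ...] = (0.464) * (1) + (-0.372) * (8)
                   = -2.5120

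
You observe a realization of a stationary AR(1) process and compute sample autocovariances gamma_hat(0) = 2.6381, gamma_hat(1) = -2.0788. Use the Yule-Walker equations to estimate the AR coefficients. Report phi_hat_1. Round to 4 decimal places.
\hat\phi_{1} = -0.7880

The Yule-Walker equations for an AR(p) process read, in matrix form,
  Gamma_p phi = r_p,   with   (Gamma_p)_{ij} = gamma(|i - j|),
                       (r_p)_i = gamma(i),   i,j = 1..p.
Substitute the sample gammas (Toeplitz matrix and right-hand side of size 1):
  Gamma_p = [[2.6381]]
  r_p     = [-2.0788]
With p = 1 this is the single equation gamma(0) phi_1 = gamma(1):
  phi_hat_1 = gamma(1) / gamma(0) = -2.0788 / 2.6381 = -0.7880.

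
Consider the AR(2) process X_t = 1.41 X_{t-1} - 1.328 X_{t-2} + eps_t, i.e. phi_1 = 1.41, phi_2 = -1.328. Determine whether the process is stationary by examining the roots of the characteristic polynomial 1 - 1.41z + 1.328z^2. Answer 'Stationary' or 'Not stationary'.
\text{Not stationary}

The AR(p) characteristic polynomial is P(z) = 1 - 1.41z + 1.328z^2.
Stationarity requires all roots to lie outside the unit circle, i.e. |z| > 1 for every root.
Set 1 + (-1.41) z + (1.328) z^2 = 0, i.e. a z^2 + b z + c = 0 with a = 1.328, b = -1.41, c = 1.
Discriminant D = b^2 - 4ac = (-1.41)^2 - 4*(1.328)*1 = 1.9881 - (5.312) = -3.3239.
D < 0, so the roots are the complex-conjugate pair z = (-b +/- i sqrt(-D)) / (2a) = 0.5309 +/- 0.6864i.
For a conjugate pair |z|^2 = z * conj(z) = (product of roots) = c/a = 1/(1.328) = 0.753012, so |z| = sqrt(0.753012) = 0.8678 for both roots.
Moduli of all roots: 0.8678, 0.8678.
All moduli strictly greater than 1? No.
Verdict: Not stationary.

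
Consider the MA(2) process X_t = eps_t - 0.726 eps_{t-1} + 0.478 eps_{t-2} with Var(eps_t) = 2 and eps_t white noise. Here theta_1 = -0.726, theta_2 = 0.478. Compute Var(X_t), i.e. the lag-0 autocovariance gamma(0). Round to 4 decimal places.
\gamma(0) = 3.5111

For an MA(q) process X_t = eps_t + sum_i theta_i eps_{t-i} with
Var(eps_t) = sigma^2, the variance is
  gamma(0) = sigma^2 * (1 + sum_i theta_i^2).
  sum_i theta_i^2 = (-0.726)^2 + (0.478)^2 = 0.527076 + 0.228484 = 0.75556.
  gamma(0) = 2 * (1 + 0.75556) = 2 * 1.75556 = 3.51112, which rounds to 3.5111.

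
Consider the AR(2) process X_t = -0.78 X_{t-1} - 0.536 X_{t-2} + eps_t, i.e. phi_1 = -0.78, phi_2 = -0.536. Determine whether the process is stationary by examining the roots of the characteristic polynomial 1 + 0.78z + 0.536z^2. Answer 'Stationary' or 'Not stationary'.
\text{Stationary}

The AR(p) characteristic polynomial is P(z) = 1 + 0.78z + 0.536z^2.
Stationarity requires all roots to lie outside the unit circle, i.e. |z| > 1 for every root.
Set 1 + (0.78) z + (0.536) z^2 = 0, i.e. a z^2 + b z + c = 0 with a = 0.536, b = 0.78, c = 1.
Discriminant D = b^2 - 4ac = (0.78)^2 - 4*(0.536)*1 = 0.6084 - (2.144) = -1.5356.
D < 0, so the roots are the complex-conjugate pair z = (-b +/- i sqrt(-D)) / (2a) = -0.7276 +/- 1.156i.
For a conjugate pair |z|^2 = z * conj(z) = (product of roots) = c/a = 1/(0.536) = 1.865672, so |z| = sqrt(1.865672) = 1.3659 for both roots.
Moduli of all roots: 1.3659, 1.3659.
All moduli strictly greater than 1? Yes.
Verdict: Stationary.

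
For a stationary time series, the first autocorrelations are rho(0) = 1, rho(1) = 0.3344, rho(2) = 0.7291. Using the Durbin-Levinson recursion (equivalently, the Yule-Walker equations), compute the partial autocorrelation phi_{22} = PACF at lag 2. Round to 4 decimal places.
\phi_{22} = 0.6950

The PACF at lag k is phi_{kk}, the last component of the solution
to the Yule-Walker system G_k phi = r_k where
  (G_k)_{ij} = rho(|i - j|), (r_k)_i = rho(i), i,j = 1..k.
Equivalently, Durbin-Levinson gives phi_{kk} iteratively:
  phi_{11} = rho(1)
  phi_{kk} = [rho(k) - sum_{j=1..k-1} phi_{k-1,j} rho(k-j)]
            / [1 - sum_{j=1..k-1} phi_{k-1,j} rho(j)],
  phi_{k,j} = phi_{k-1,j} - phi_{kk} phi_{k-1,k-j},  j = 1..k-1.
Step k = 1:
  phi_11 = rho(1) = 0.3344.
Step k = 2:
  phi_22 = [rho(2) - phi_11 rho(1)] / [1 - phi_11 rho(1)] = [0.7291 - (0.3344)(0.3344)] / [1 - (0.3344)(0.3344)]
         = 0.61727664 / 0.88817664 = 0.695.
Therefore phi_{22} = 0.6950.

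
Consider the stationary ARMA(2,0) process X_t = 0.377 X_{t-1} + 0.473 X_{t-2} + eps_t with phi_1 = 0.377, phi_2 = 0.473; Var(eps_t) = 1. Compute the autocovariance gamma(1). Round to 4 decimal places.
\gamma(1) = 1.8875

Multiply the model equation by X_{t-k} and take expectations. With theta_0 = psi_0 = 1 and psi_j the MA(infinity) weights, this gives
  gamma(k) - sum_i phi_i gamma(k-i) = c_k,
  c_k = sigma^2 * sum_{j=k..q} theta_j psi_{j-k}   (c_k = 0 for k > q),
using gamma(-m) = gamma(m).
Pure AR (q = 0): c_0 = sigma^2 = 1, c_k = 0 for k >= 1.
Equations for k = 0, 1, 2 (AR order 2, c_2 = 0):
  (E0) gamma(0) = phi_1 gamma(1) + phi_2 gamma(2) + c_0
  (E1) gamma(1) = phi_1 gamma(0) + phi_2 gamma(1) + c_1
  (E2) gamma(2) = phi_1 gamma(1) + phi_2 gamma(0)
From (E1): gamma(1) = A gamma(0) + B with
  A = phi_1 / (1 - phi_2) = 0.377 / 0.527 = 0.71537,   B = c_1 / (1 - phi_2) = 0 / 0.527 = 0.
Insert (E2) into (E0): gamma(0) (1 - phi_2^2) = phi_1 (1 + phi_2) gamma(1) + c_0.
  phi_1 (1 + phi_2) = (0.377)(1.473) = 0.555321,   1 - phi_2^2 = 0.776271.
Replace gamma(1) by A gamma(0) + B and collect gamma(0):
  gamma(0) [0.776271 - (0.555321)(0.71537)] = c_0 = 1
  gamma(0) * 0.379011 = 1
  gamma(0) = 1 / 0.379011 = 2.638446.
  gamma(1) = A gamma(0) = (0.71537)(2.638446) = 1.887465.
Therefore gamma(1) = 1.8875 (to 4 decimal places).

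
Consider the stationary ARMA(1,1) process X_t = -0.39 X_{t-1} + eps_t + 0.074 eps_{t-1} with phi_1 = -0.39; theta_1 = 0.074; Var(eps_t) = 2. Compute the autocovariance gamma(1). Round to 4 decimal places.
\gamma(1) = -0.7239

Multiply the model equation by X_{t-k} and take expectations. With theta_0 = psi_0 = 1 and psi_j the MA(infinity) weights, this gives
  gamma(k) - sum_i phi_i gamma(k-i) = c_k,
  c_k = sigma^2 * sum_{j=k..q} theta_j psi_{j-k}   (c_k = 0 for k > q),
using gamma(-m) = gamma(m).
psi-weights needed (psi_j = theta_j + sum_i phi_i psi_{j-i}):
  psi_1 = theta_1 + phi_1 = 0.074 + (-0.39) = -0.316
Right-hand sides:
  c_0 = sigma^2 (1 + theta_1 psi_1) = 2 * (1 + (0.074)(-0.316)) = 2 * 0.976616 = 1.953232
  c_1 = sigma^2 theta_1 = 2 * (0.074) = 0.148
  c_2 = 0
Equations for k = 0 and k = 1 (AR order 1):
  gamma(0) = phi_1 gamma(1) + c_0
  gamma(1) = phi_1 gamma(0) + c_1
Substituting the second into the first: gamma(0) (1 - phi_1^2) = c_0 + phi_1 c_1, so
  gamma(0) = (c_0 + phi_1 c_1) / (1 - phi_1^2) = (1.953232 + (-0.39)(0.148)) / (1 - (-0.39)^2) = 1.895512 / 0.8479 = 2.235537.
  gamma(1) = phi_1 gamma(0) + c_1 = (-0.39)(2.235537) + (0.148) = -0.72386.
Therefore gamma(1) = -0.7239 (to 4 decimal places).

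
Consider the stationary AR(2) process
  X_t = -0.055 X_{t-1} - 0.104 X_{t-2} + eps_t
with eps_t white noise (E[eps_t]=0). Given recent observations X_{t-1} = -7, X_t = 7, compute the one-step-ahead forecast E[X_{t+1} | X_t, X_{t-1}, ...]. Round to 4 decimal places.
E[X_{t+1} \mid \mathcal F_t] = 0.3430

For an AR(p) model X_t = c + sum_i phi_i X_{t-i} + eps_t, the
one-step-ahead conditional mean is
  E[X_{t+1} | X_t, ...] = c + sum_i phi_i X_{t+1-i}.
Substitute known values:
  E[X_{t+1} | ...] = (-0.055) * (7) + (-0.104) * (-7)
                   = 0.3430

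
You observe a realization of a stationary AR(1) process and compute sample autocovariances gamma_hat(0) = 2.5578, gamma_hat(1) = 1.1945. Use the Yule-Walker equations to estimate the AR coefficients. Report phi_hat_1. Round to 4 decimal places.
\hat\phi_{1} = 0.4670

The Yule-Walker equations for an AR(p) process read, in matrix form,
  Gamma_p phi = r_p,   with   (Gamma_p)_{ij} = gamma(|i - j|),
                       (r_p)_i = gamma(i),   i,j = 1..p.
Substitute the sample gammas (Toeplitz matrix and right-hand side of size 1):
  Gamma_p = [[2.5578]]
  r_p     = [1.1945]
With p = 1 this is the single equation gamma(0) phi_1 = gamma(1):
  phi_hat_1 = gamma(1) / gamma(0) = 1.1945 / 2.5578 = 0.4670.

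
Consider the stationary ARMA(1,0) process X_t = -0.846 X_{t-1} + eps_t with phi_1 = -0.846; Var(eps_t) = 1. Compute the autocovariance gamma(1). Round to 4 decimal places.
\gamma(1) = -2.9759

Multiply the model equation by X_{t-k} and take expectations. With theta_0 = psi_0 = 1 and psi_j the MA(infinity) weights, this gives
  gamma(k) - sum_i phi_i gamma(k-i) = c_k,
  c_k = sigma^2 * sum_{j=k..q} theta_j psi_{j-k}   (c_k = 0 for k > q),
using gamma(-m) = gamma(m).
Pure AR (q = 0): c_0 = sigma^2 = 1, c_k = 0 for k >= 1.
Equations for k = 0 and k = 1 (AR order 1):
  gamma(0) = phi_1 gamma(1) + c_0
  gamma(1) = phi_1 gamma(0) + c_1
Substituting the second into the first: gamma(0) (1 - phi_1^2) = c_0 + phi_1 c_1, so
  gamma(0) = c_0 / (1 - phi_1^2) = 1 / (1 - (-0.846)^2) = 1 / 0.284284 = 3.517609.
  gamma(1) = phi_1 gamma(0) = (-0.846)(3.517609) = -2.975897.
Therefore gamma(1) = -2.9759 (to 4 decimal places).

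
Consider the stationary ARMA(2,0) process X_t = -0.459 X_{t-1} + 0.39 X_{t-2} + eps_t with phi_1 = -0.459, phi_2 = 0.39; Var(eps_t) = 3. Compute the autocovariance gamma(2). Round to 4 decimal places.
\gamma(2) = 5.9978

Multiply the model equation by X_{t-k} and take expectations. With theta_0 = psi_0 = 1 and psi_j the MA(infinity) weights, this gives
  gamma(k) - sum_i phi_i gamma(k-i) = c_k,
  c_k = sigma^2 * sum_{j=k..q} theta_j psi_{j-k}   (c_k = 0 for k > q),
using gamma(-m) = gamma(m).
Pure AR (q = 0): c_0 = sigma^2 = 3, c_k = 0 for k >= 1.
Equations for k = 0, 1, 2 (AR order 2, c_2 = 0):
  (E0) gamma(0) = phi_1 gamma(1) + phi_2 gamma(2) + c_0
  (E1) gamma(1) = phi_1 gamma(0) + phi_2 gamma(1) + c_1
  (E2) gamma(2) = phi_1 gamma(1) + phi_2 gamma(0)
From (E1): gamma(1) = A gamma(0) + B with
  A = phi_1 / (1 - phi_2) = -0.459 / 0.61 = -0.752459,   B = c_1 / (1 - phi_2) = 0 / 0.61 = 0.
Insert (E2) into (E0): gamma(0) (1 - phi_2^2) = phi_1 (1 + phi_2) gamma(1) + c_0.
  phi_1 (1 + phi_2) = (-0.459)(1.39) = -0.63801,   1 - phi_2^2 = 0.8479.
Replace gamma(1) by A gamma(0) + B and collect gamma(0):
  gamma(0) [0.8479 - (-0.63801)(-0.752459)] = c_0 = 3
  gamma(0) * 0.367824 = 3
  gamma(0) = 3 / 0.367824 = 8.156083.
  gamma(1) = A gamma(0) = (-0.752459)(8.156083) = -6.137118.
  gamma(2) = phi_1 gamma(1) + phi_2 gamma(0) = (-0.459)(-6.137118) + (0.39)(8.156083) = 5.99781.
Therefore gamma(2) = 5.9978 (to 4 decimal places).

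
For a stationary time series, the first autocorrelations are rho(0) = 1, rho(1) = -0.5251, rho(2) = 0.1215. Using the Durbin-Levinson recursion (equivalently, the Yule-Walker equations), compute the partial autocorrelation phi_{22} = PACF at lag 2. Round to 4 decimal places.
\phi_{22} = -0.2129

The PACF at lag k is phi_{kk}, the last component of the solution
to the Yule-Walker system G_k phi = r_k where
  (G_k)_{ij} = rho(|i - j|), (r_k)_i = rho(i), i,j = 1..k.
Equivalently, Durbin-Levinson gives phi_{kk} iteratively:
  phi_{11} = rho(1)
  phi_{kk} = [rho(k) - sum_{j=1..k-1} phi_{k-1,j} rho(k-j)]
            / [1 - sum_{j=1..k-1} phi_{k-1,j} rho(j)],
  phi_{k,j} = phi_{k-1,j} - phi_{kk} phi_{k-1,k-j},  j = 1..k-1.
Step k = 1:
  phi_11 = rho(1) = -0.5251.
Step k = 2:
  phi_22 = [rho(2) - phi_11 rho(1)] / [1 - phi_11 rho(1)] = [0.1215 - (-0.5251)(-0.5251)] / [1 - (-0.5251)(-0.5251)]
         = -0.15423001 / 0.72426999 = -0.2129.
Therefore phi_{22} = -0.2129.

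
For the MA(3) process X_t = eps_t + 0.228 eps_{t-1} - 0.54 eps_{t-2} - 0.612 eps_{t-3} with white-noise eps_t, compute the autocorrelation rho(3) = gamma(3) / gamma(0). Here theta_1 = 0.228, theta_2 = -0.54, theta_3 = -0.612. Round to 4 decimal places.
\rho(3) = -0.3562

For an MA(q) process with theta_0 = 1, the autocovariance is
  gamma(k) = sigma^2 * sum_{i=0..q-k} theta_i * theta_{i+k},
and rho(k) = gamma(k) / gamma(0). Sigma^2 cancels.
  numerator   = (1)*(-0.612) = -0.612.
  denominator = (1)^2 + (0.228)^2 + (-0.54)^2 + (-0.612)^2 = 1.718128.
  rho(3) = -0.612 / 1.718128 = -0.3562.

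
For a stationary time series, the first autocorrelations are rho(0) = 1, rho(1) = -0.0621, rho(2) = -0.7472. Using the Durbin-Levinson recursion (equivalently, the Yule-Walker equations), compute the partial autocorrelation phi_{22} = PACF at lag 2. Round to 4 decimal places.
\phi_{22} = -0.7540

The PACF at lag k is phi_{kk}, the last component of the solution
to the Yule-Walker system G_k phi = r_k where
  (G_k)_{ij} = rho(|i - j|), (r_k)_i = rho(i), i,j = 1..k.
Equivalently, Durbin-Levinson gives phi_{kk} iteratively:
  phi_{11} = rho(1)
  phi_{kk} = [rho(k) - sum_{j=1..k-1} phi_{k-1,j} rho(k-j)]
            / [1 - sum_{j=1..k-1} phi_{k-1,j} rho(j)],
  phi_{k,j} = phi_{k-1,j} - phi_{kk} phi_{k-1,k-j},  j = 1..k-1.
Step k = 1:
  phi_11 = rho(1) = -0.0621.
Step k = 2:
  phi_22 = [rho(2) - phi_11 rho(1)] / [1 - phi_11 rho(1)] = [-0.7472 - (-0.0621)(-0.0621)] / [1 - (-0.0621)(-0.0621)]
         = -0.75105641 / 0.99614359 = -0.754.
Therefore phi_{22} = -0.7540.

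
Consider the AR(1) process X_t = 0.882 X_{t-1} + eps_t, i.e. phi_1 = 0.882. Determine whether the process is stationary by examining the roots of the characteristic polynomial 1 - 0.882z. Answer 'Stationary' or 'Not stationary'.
\text{Stationary}

The AR(p) characteristic polynomial is P(z) = 1 - 0.882z.
Stationarity requires all roots to lie outside the unit circle, i.e. |z| > 1 for every root.
This is linear in z: 1 + (-0.882) z = 0  =>  z = -1/(-0.882) = 1.133787,  |z| = 1.133787.
Moduli of all roots: 1.1338.
All moduli strictly greater than 1? Yes.
Verdict: Stationary.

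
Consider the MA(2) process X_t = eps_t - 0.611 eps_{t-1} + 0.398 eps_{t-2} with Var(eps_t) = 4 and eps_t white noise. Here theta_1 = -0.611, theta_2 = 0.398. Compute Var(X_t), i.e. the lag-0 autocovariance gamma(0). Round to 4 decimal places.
\gamma(0) = 6.1269

For an MA(q) process X_t = eps_t + sum_i theta_i eps_{t-i} with
Var(eps_t) = sigma^2, the variance is
  gamma(0) = sigma^2 * (1 + sum_i theta_i^2).
  sum_i theta_i^2 = (-0.611)^2 + (0.398)^2 = 0.373321 + 0.158404 = 0.531725.
  gamma(0) = 4 * (1 + 0.531725) = 4 * 1.531725 = 6.1269.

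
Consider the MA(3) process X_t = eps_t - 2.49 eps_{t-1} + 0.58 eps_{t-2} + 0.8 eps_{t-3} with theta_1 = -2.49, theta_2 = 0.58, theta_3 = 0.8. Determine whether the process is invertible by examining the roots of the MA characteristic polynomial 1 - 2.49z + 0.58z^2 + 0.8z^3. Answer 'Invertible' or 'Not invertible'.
\text{Not invertible}

The MA(q) characteristic polynomial is P(z) = 1 - 2.49z + 0.58z^2 + 0.8z^3.
Invertibility requires all roots to lie outside the unit circle, i.e. |z| > 1 for every root.
Degree 3: look for a simple real root z0 first, then factor out (1 - z/z0) and solve the remaining quadratic.
Testing z0 = 0.5: P(0.5) = 1 + (-2.49)(0.5) + (0.58)(0.5)^2 + (0.8)(0.5)^3
  = 1 + (-1.245) + (0.145) + (0.1) = 0.  So z_0 = 0.5 is a root, |z_0| = 0.5.
Divide out the factor (1 - 2 z) = (1 - z/z0) (since 1/z0 = 2):
  P(z) = (1 - 2 z)(1 + (-0.49) z + (-0.4) z^2)
  [check: z-coef -0.49 - (2) = -2.49; z^2-coef -0.4 - (2)(-0.49) = 0.58; z^3-coef -(2)(-0.4) = 0.8.]
Remaining roots from the quadratic factor 1 + (-0.49) z + (-0.4) z^2:
  Set 1 + (-0.49) z + (-0.4) z^2 = 0, i.e. a z^2 + b z + c = 0 with a = -0.4, b = -0.49, c = 1.
  Discriminant D = b^2 - 4ac = (-0.49)^2 - 4*(-0.4)*1 = 0.2401 - (-1.6) = 1.8401.
  D >= 0, so the roots are real: z = (-b +/- sqrt(D)) / (2a) = (0.49 +/- 1.356503) / (-0.8).
    z_1 = (0.49 + 1.356503) / (-0.8) = -2.3081,   |z_1| = 2.3081.
    z_2 = (0.49 - 1.356503) / (-0.8) = 1.0831,   |z_2| = 1.0831.
Moduli of all roots: 0.5000, 2.3081, 1.0831.
All moduli strictly greater than 1? No.
Verdict: Not invertible.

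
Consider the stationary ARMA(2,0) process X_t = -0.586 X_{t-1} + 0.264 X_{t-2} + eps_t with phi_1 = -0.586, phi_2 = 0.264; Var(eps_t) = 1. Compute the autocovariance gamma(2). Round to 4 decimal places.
\gamma(2) = 2.1452

Multiply the model equation by X_{t-k} and take expectations. With theta_0 = psi_0 = 1 and psi_j the MA(infinity) weights, this gives
  gamma(k) - sum_i phi_i gamma(k-i) = c_k,
  c_k = sigma^2 * sum_{j=k..q} theta_j psi_{j-k}   (c_k = 0 for k > q),
using gamma(-m) = gamma(m).
Pure AR (q = 0): c_0 = sigma^2 = 1, c_k = 0 for k >= 1.
Equations for k = 0, 1, 2 (AR order 2, c_2 = 0):
  (E0) gamma(0) = phi_1 gamma(1) + phi_2 gamma(2) + c_0
  (E1) gamma(1) = phi_1 gamma(0) + phi_2 gamma(1) + c_1
  (E2) gamma(2) = phi_1 gamma(1) + phi_2 gamma(0)
From (E1): gamma(1) = A gamma(0) + B with
  A = phi_1 / (1 - phi_2) = -0.586 / 0.736 = -0.796196,   B = c_1 / (1 - phi_2) = 0 / 0.736 = 0.
Insert (E2) into (E0): gamma(0) (1 - phi_2^2) = phi_1 (1 + phi_2) gamma(1) + c_0.
  phi_1 (1 + phi_2) = (-0.586)(1.264) = -0.740704,   1 - phi_2^2 = 0.930304.
Replace gamma(1) by A gamma(0) + B and collect gamma(0):
  gamma(0) [0.930304 - (-0.740704)(-0.796196)] = c_0 = 1
  gamma(0) * 0.340559 = 1
  gamma(0) = 1 / 0.340559 = 2.936351.
  gamma(1) = A gamma(0) = (-0.796196)(2.936351) = -2.33791.
  gamma(2) = phi_1 gamma(1) + phi_2 gamma(0) = (-0.586)(-2.33791) + (0.264)(2.936351) = 2.145212.
Therefore gamma(2) = 2.1452 (to 4 decimal places).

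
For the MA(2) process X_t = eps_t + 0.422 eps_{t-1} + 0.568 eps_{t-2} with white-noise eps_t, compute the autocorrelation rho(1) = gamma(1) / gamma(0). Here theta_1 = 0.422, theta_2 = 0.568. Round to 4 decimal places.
\rho(1) = 0.4409

For an MA(q) process with theta_0 = 1, the autocovariance is
  gamma(k) = sigma^2 * sum_{i=0..q-k} theta_i * theta_{i+k},
and rho(k) = gamma(k) / gamma(0). Sigma^2 cancels.
  numerator   = (1)*(0.422) + (0.422)*(0.568) = 0.661696.
  denominator = (1)^2 + (0.422)^2 + (0.568)^2 = 1.500708.
  rho(1) = 0.661696 / 1.500708 = 0.4409.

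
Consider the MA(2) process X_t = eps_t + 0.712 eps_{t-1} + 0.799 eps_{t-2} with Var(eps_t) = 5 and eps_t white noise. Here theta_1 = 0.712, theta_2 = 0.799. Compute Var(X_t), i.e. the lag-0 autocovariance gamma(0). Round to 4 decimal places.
\gamma(0) = 10.7267

For an MA(q) process X_t = eps_t + sum_i theta_i eps_{t-i} with
Var(eps_t) = sigma^2, the variance is
  gamma(0) = sigma^2 * (1 + sum_i theta_i^2).
  sum_i theta_i^2 = (0.712)^2 + (0.799)^2 = 0.506944 + 0.638401 = 1.145345.
  gamma(0) = 5 * (1 + 1.145345) = 5 * 2.145345 = 10.726725, which rounds to 10.7267.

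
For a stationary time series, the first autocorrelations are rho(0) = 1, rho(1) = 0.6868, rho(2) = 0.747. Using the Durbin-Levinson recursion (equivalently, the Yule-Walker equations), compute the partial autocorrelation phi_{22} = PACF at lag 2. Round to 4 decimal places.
\phi_{22} = 0.5211

The PACF at lag k is phi_{kk}, the last component of the solution
to the Yule-Walker system G_k phi = r_k where
  (G_k)_{ij} = rho(|i - j|), (r_k)_i = rho(i), i,j = 1..k.
Equivalently, Durbin-Levinson gives phi_{kk} iteratively:
  phi_{11} = rho(1)
  phi_{kk} = [rho(k) - sum_{j=1..k-1} phi_{k-1,j} rho(k-j)]
            / [1 - sum_{j=1..k-1} phi_{k-1,j} rho(j)],
  phi_{k,j} = phi_{k-1,j} - phi_{kk} phi_{k-1,k-j},  j = 1..k-1.
Step k = 1:
  phi_11 = rho(1) = 0.6868.
Step k = 2:
  phi_22 = [rho(2) - phi_11 rho(1)] / [1 - phi_11 rho(1)] = [0.747 - (0.6868)(0.6868)] / [1 - (0.6868)(0.6868)]
         = 0.27530576 / 0.52830576 = 0.5211.
Therefore phi_{22} = 0.5211.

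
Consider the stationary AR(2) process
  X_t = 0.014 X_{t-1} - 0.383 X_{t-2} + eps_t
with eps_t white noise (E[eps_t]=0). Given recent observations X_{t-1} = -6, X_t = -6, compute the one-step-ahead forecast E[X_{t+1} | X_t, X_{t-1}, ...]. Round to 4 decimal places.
E[X_{t+1} \mid \mathcal F_t] = 2.2140

For an AR(p) model X_t = c + sum_i phi_i X_{t-i} + eps_t, the
one-step-ahead conditional mean is
  E[X_{t+1} | X_t, ...] = c + sum_i phi_i X_{t+1-i}.
Substitute known values:
  E[X_{t+1} | ...] = (0.014) * (-6) + (-0.383) * (-6)
                   = 2.2140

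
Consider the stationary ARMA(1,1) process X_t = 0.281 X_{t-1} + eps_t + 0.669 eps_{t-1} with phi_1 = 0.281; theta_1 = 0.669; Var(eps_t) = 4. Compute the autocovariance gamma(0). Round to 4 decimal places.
\gamma(0) = 7.9195

Multiply the model equation by X_{t-k} and take expectations. With theta_0 = psi_0 = 1 and psi_j the MA(infinity) weights, this gives
  gamma(k) - sum_i phi_i gamma(k-i) = c_k,
  c_k = sigma^2 * sum_{j=k..q} theta_j psi_{j-k}   (c_k = 0 for k > q),
using gamma(-m) = gamma(m).
psi-weights needed (psi_j = theta_j + sum_i phi_i psi_{j-i}):
  psi_1 = theta_1 + phi_1 = 0.669 + (0.281) = 0.95
Right-hand sides:
  c_0 = sigma^2 (1 + theta_1 psi_1) = 4 * (1 + (0.669)(0.95)) = 4 * 1.63555 = 6.5422
  c_1 = sigma^2 theta_1 = 4 * (0.669) = 2.676
  c_2 = 0
Equations for k = 0 and k = 1 (AR order 1):
  gamma(0) = phi_1 gamma(1) + c_0
  gamma(1) = phi_1 gamma(0) + c_1
Substituting the second into the first: gamma(0) (1 - phi_1^2) = c_0 + phi_1 c_1, so
  gamma(0) = (c_0 + phi_1 c_1) / (1 - phi_1^2) = (6.5422 + (0.281)(2.676)) / (1 - (0.281)^2) = 7.294156 / 0.921039 = 7.919487.
Therefore gamma(0) = 7.9195 (to 4 decimal places).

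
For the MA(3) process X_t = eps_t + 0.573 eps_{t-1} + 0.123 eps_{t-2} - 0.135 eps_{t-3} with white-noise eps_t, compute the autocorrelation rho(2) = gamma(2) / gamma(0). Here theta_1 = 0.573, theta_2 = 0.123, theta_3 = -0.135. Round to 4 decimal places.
\rho(2) = 0.0335

For an MA(q) process with theta_0 = 1, the autocovariance is
  gamma(k) = sigma^2 * sum_{i=0..q-k} theta_i * theta_{i+k},
and rho(k) = gamma(k) / gamma(0). Sigma^2 cancels.
  numerator   = (1)*(0.123) + (0.573)*(-0.135) = 0.045645.
  denominator = (1)^2 + (0.573)^2 + (0.123)^2 + (-0.135)^2 = 1.361683.
  rho(2) = 0.045645 / 1.361683 = 0.0335.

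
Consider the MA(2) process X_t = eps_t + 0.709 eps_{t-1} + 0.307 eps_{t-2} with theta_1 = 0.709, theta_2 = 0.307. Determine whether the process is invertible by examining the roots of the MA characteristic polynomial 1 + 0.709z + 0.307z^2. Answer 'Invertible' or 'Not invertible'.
\text{Invertible}

The MA(q) characteristic polynomial is P(z) = 1 + 0.709z + 0.307z^2.
Invertibility requires all roots to lie outside the unit circle, i.e. |z| > 1 for every root.
Set 1 + (0.709) z + (0.307) z^2 = 0, i.e. a z^2 + b z + c = 0 with a = 0.307, b = 0.709, c = 1.
Discriminant D = b^2 - 4ac = (0.709)^2 - 4*(0.307)*1 = 0.502681 - (1.228) = -0.725319.
D < 0, so the roots are the complex-conjugate pair z = (-b +/- i sqrt(-D)) / (2a) = -1.1547 +/- 1.3871i.
For a conjugate pair |z|^2 = z * conj(z) = (product of roots) = c/a = 1/(0.307) = 3.257329, so |z| = sqrt(3.257329) = 1.8048 for both roots.
Moduli of all roots: 1.8048, 1.8048.
All moduli strictly greater than 1? Yes.
Verdict: Invertible.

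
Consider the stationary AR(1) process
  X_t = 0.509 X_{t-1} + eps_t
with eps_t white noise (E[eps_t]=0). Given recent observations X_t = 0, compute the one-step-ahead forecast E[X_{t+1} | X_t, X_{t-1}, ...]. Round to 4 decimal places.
E[X_{t+1} \mid \mathcal F_t] = 0.0000

For an AR(p) model X_t = c + sum_i phi_i X_{t-i} + eps_t, the
one-step-ahead conditional mean is
  E[X_{t+1} | X_t, ...] = c + sum_i phi_i X_{t+1-i}.
Substitute known values:
  E[X_{t+1} | ...] = (0.509) * (0)
                   = 0.0000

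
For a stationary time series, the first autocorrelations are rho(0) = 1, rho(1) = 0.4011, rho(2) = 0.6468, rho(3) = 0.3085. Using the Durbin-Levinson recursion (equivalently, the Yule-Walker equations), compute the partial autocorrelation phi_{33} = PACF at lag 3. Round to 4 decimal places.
\phi_{33} = -0.0591

The PACF at lag k is phi_{kk}, the last component of the solution
to the Yule-Walker system G_k phi = r_k where
  (G_k)_{ij} = rho(|i - j|), (r_k)_i = rho(i), i,j = 1..k.
Equivalently, Durbin-Levinson gives phi_{kk} iteratively:
  phi_{11} = rho(1)
  phi_{kk} = [rho(k) - sum_{j=1..k-1} phi_{k-1,j} rho(k-j)]
            / [1 - sum_{j=1..k-1} phi_{k-1,j} rho(j)],
  phi_{k,j} = phi_{k-1,j} - phi_{kk} phi_{k-1,k-j},  j = 1..k-1.
Step k = 1:
  phi_11 = rho(1) = 0.4011.
Step k = 2:
  phi_22 = [rho(2) - phi_11 rho(1)] / [1 - phi_11 rho(1)] = [0.6468 - (0.4011)(0.4011)] / [1 - (0.4011)(0.4011)]
         = 0.48591879 / 0.83911879 = 0.579082.
  Update: phi_21 = phi_11 - phi_22 phi_11 = 0.4011 - (0.579082)(0.4011) = 0.16883.
Step k = 3:
  phi_33 = [rho(3) - phi_21 rho(2) - phi_22 rho(1)] / [1 - phi_21 rho(1) - phi_22 rho(2)]
    numerator   = 0.3085 - (0.16883)(0.6468) - (0.579082)(0.4011) = -0.0329692
    denominator = 1 - (0.16883)(0.4011) - (0.579082)(0.6468) = 0.55773185
  phi_33 = -0.0329692 / 0.55773185 = -0.0591.
Therefore phi_{33} = -0.0591.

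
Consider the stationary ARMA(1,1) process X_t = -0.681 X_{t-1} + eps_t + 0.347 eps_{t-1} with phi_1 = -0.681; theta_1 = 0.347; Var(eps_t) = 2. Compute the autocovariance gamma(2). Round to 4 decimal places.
\gamma(2) = 0.6479

Multiply the model equation by X_{t-k} and take expectations. With theta_0 = psi_0 = 1 and psi_j the MA(infinity) weights, this gives
  gamma(k) - sum_i phi_i gamma(k-i) = c_k,
  c_k = sigma^2 * sum_{j=k..q} theta_j psi_{j-k}   (c_k = 0 for k > q),
using gamma(-m) = gamma(m).
psi-weights needed (psi_j = theta_j + sum_i phi_i psi_{j-i}):
  psi_1 = theta_1 + phi_1 = 0.347 + (-0.681) = -0.334
Right-hand sides:
  c_0 = sigma^2 (1 + theta_1 psi_1) = 2 * (1 + (0.347)(-0.334)) = 2 * 0.884102 = 1.768204
  c_1 = sigma^2 theta_1 = 2 * (0.347) = 0.694
  c_2 = 0
Equations for k = 0 and k = 1 (AR order 1):
  gamma(0) = phi_1 gamma(1) + c_0
  gamma(1) = phi_1 gamma(0) + c_1
Substituting the second into the first: gamma(0) (1 - phi_1^2) = c_0 + phi_1 c_1, so
  gamma(0) = (c_0 + phi_1 c_1) / (1 - phi_1^2) = (1.768204 + (-0.681)(0.694)) / (1 - (-0.681)^2) = 1.29559 / 0.536239 = 2.416068.
  gamma(1) = phi_1 gamma(0) + c_1 = (-0.681)(2.416068) + (0.694) = -0.951342.
For k = 2 (> q): gamma(2) = phi_1 gamma(1) = (-0.681)(-0.951342) = 0.647864.
Therefore gamma(2) = 0.6479 (to 4 decimal places).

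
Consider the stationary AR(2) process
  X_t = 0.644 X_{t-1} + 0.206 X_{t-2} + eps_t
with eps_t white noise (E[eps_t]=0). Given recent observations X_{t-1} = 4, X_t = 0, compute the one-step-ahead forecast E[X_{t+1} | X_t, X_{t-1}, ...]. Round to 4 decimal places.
E[X_{t+1} \mid \mathcal F_t] = 0.8240

For an AR(p) model X_t = c + sum_i phi_i X_{t-i} + eps_t, the
one-step-ahead conditional mean is
  E[X_{t+1} | X_t, ...] = c + sum_i phi_i X_{t+1-i}.
Substitute known values:
  E[X_{t+1} | ...] = (0.644) * (0) + (0.206) * (4)
                   = 0.8240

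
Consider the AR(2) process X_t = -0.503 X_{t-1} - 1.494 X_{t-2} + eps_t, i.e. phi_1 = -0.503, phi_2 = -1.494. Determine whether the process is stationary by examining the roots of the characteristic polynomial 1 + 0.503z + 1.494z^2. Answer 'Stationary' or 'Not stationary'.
\text{Not stationary}

The AR(p) characteristic polynomial is P(z) = 1 + 0.503z + 1.494z^2.
Stationarity requires all roots to lie outside the unit circle, i.e. |z| > 1 for every root.
Set 1 + (0.503) z + (1.494) z^2 = 0, i.e. a z^2 + b z + c = 0 with a = 1.494, b = 0.503, c = 1.
Discriminant D = b^2 - 4ac = (0.503)^2 - 4*(1.494)*1 = 0.253009 - (5.976) = -5.722991.
D < 0, so the roots are the complex-conjugate pair z = (-b +/- i sqrt(-D)) / (2a) = -0.1683 +/- 0.8006i.
For a conjugate pair |z|^2 = z * conj(z) = (product of roots) = c/a = 1/(1.494) = 0.669344, so |z| = sqrt(0.669344) = 0.8181 for both roots.
Moduli of all roots: 0.8181, 0.8181.
All moduli strictly greater than 1? No.
Verdict: Not stationary.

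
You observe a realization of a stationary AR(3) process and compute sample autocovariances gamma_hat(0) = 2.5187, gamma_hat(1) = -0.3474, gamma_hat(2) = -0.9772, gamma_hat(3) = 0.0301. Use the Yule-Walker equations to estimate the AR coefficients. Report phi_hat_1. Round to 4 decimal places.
\hat\phi_{1} = -0.2570

The Yule-Walker equations for an AR(p) process read, in matrix form,
  Gamma_p phi = r_p,   with   (Gamma_p)_{ij} = gamma(|i - j|),
                       (r_p)_i = gamma(i),   i,j = 1..p.
Substitute the sample gammas (Toeplitz matrix and right-hand side of size 3):
  Gamma_p = [[2.5187, -0.3474, -0.9772], [-0.3474, 2.5187, -0.3474], [-0.9772, -0.3474, 2.5187]]
  r_p     = [-0.3474, -0.9772, 0.0301]
Written out (R1..R3):
  (R1) 2.5187 phi_1 - 0.3474 phi_2 - 0.9772 phi_3 = -0.3474
  (R2) -0.3474 phi_1 + 2.5187 phi_2 - 0.3474 phi_3 = -0.9772
  (R3) -0.9772 phi_1 - 0.3474 phi_2 + 2.5187 phi_3 = 0.0301
Gaussian elimination:
  R2 <- R2 - (-0.3474/2.5187) R1 = R2 - (-0.137928) R1:  2.470784 phi_2 - 0.482184 phi_3 = -1.025116
  R3 <- R3 - (-0.9772/2.5187) R1 = R3 - (-0.387978) R1:  -0.482184 phi_2 + 2.139568 phi_3 = -0.104684
  R3 <- R3 - (-0.482184/2.470784) R2 = R3 - (-0.195154) R2:  2.045468 phi_3 = -0.304739
Back-substitution:
  phi_hat_3 = -0.304739 / 2.045468 = -0.148983
  phi_hat_2 = (-1.025116 - (-0.482184)(-0.148983)) / 2.470784 = -0.44397
  phi_hat_1 = (-0.3474 - (-0.3474)(-0.44397) - (-0.9772)(-0.148983)) / 2.5187 = -0.256966
So phi_hat = [-0.2570, -0.4440, -0.1490].
Therefore phi_hat_1 = -0.2570.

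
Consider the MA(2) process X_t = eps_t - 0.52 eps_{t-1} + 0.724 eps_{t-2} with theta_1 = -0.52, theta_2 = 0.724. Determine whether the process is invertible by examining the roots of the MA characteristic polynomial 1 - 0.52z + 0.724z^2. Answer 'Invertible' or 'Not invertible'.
\text{Invertible}

The MA(q) characteristic polynomial is P(z) = 1 - 0.52z + 0.724z^2.
Invertibility requires all roots to lie outside the unit circle, i.e. |z| > 1 for every root.
Set 1 + (-0.52) z + (0.724) z^2 = 0, i.e. a z^2 + b z + c = 0 with a = 0.724, b = -0.52, c = 1.
Discriminant D = b^2 - 4ac = (-0.52)^2 - 4*(0.724)*1 = 0.2704 - (2.896) = -2.6256.
D < 0, so the roots are the complex-conjugate pair z = (-b +/- i sqrt(-D)) / (2a) = 0.3591 +/- 1.119i.
For a conjugate pair |z|^2 = z * conj(z) = (product of roots) = c/a = 1/(0.724) = 1.381215, so |z| = sqrt(1.381215) = 1.1753 for both roots.
Moduli of all roots: 1.1753, 1.1753.
All moduli strictly greater than 1? Yes.
Verdict: Invertible.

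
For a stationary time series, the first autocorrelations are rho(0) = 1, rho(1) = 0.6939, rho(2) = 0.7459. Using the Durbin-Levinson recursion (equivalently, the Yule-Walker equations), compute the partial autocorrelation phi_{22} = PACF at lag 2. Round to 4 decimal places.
\phi_{22} = 0.5099

The PACF at lag k is phi_{kk}, the last component of the solution
to the Yule-Walker system G_k phi = r_k where
  (G_k)_{ij} = rho(|i - j|), (r_k)_i = rho(i), i,j = 1..k.
Equivalently, Durbin-Levinson gives phi_{kk} iteratively:
  phi_{11} = rho(1)
  phi_{kk} = [rho(k) - sum_{j=1..k-1} phi_{k-1,j} rho(k-j)]
            / [1 - sum_{j=1..k-1} phi_{k-1,j} rho(j)],
  phi_{k,j} = phi_{k-1,j} - phi_{kk} phi_{k-1,k-j},  j = 1..k-1.
Step k = 1:
  phi_11 = rho(1) = 0.6939.
Step k = 2:
  phi_22 = [rho(2) - phi_11 rho(1)] / [1 - phi_11 rho(1)] = [0.7459 - (0.6939)(0.6939)] / [1 - (0.6939)(0.6939)]
         = 0.26440279 / 0.51850279 = 0.5099.
Therefore phi_{22} = 0.5099.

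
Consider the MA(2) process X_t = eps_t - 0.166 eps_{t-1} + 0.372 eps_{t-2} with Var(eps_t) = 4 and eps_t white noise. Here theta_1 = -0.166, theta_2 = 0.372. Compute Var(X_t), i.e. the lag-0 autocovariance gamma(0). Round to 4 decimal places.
\gamma(0) = 4.6638

For an MA(q) process X_t = eps_t + sum_i theta_i eps_{t-i} with
Var(eps_t) = sigma^2, the variance is
  gamma(0) = sigma^2 * (1 + sum_i theta_i^2).
  sum_i theta_i^2 = (-0.166)^2 + (0.372)^2 = 0.027556 + 0.138384 = 0.16594.
  gamma(0) = 4 * (1 + 0.16594) = 4 * 1.16594 = 4.66376, which rounds to 4.6638.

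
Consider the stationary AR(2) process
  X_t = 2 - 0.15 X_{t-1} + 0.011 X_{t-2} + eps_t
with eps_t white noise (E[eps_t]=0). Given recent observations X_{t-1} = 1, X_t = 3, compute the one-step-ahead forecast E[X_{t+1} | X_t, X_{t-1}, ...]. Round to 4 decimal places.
E[X_{t+1} \mid \mathcal F_t] = 1.5610

For an AR(p) model X_t = c + sum_i phi_i X_{t-i} + eps_t, the
one-step-ahead conditional mean is
  E[X_{t+1} | X_t, ...] = c + sum_i phi_i X_{t+1-i}.
Substitute known values:
  E[X_{t+1} | ...] = 2 + (-0.15) * (3) + (0.011) * (1)
                   = 1.5610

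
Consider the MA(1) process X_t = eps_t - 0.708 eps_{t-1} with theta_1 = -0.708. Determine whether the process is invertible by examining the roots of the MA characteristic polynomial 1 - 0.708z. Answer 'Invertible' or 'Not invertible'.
\text{Invertible}

The MA(q) characteristic polynomial is P(z) = 1 - 0.708z.
Invertibility requires all roots to lie outside the unit circle, i.e. |z| > 1 for every root.
This is linear in z: 1 + (-0.708) z = 0  =>  z = -1/(-0.708) = 1.412429,  |z| = 1.412429.
Moduli of all roots: 1.4124.
All moduli strictly greater than 1? Yes.
Verdict: Invertible.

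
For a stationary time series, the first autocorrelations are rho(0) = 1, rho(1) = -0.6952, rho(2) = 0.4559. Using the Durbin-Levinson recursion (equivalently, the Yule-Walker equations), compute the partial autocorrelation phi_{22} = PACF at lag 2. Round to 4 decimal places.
\phi_{22} = -0.0530

The PACF at lag k is phi_{kk}, the last component of the solution
to the Yule-Walker system G_k phi = r_k where
  (G_k)_{ij} = rho(|i - j|), (r_k)_i = rho(i), i,j = 1..k.
Equivalently, Durbin-Levinson gives phi_{kk} iteratively:
  phi_{11} = rho(1)
  phi_{kk} = [rho(k) - sum_{j=1..k-1} phi_{k-1,j} rho(k-j)]
            / [1 - sum_{j=1..k-1} phi_{k-1,j} rho(j)],
  phi_{k,j} = phi_{k-1,j} - phi_{kk} phi_{k-1,k-j},  j = 1..k-1.
Step k = 1:
  phi_11 = rho(1) = -0.6952.
Step k = 2:
  phi_22 = [rho(2) - phi_11 rho(1)] / [1 - phi_11 rho(1)] = [0.4559 - (-0.6952)(-0.6952)] / [1 - (-0.6952)(-0.6952)]
         = -0.02740304 / 0.51669696 = -0.053.
Therefore phi_{22} = -0.0530.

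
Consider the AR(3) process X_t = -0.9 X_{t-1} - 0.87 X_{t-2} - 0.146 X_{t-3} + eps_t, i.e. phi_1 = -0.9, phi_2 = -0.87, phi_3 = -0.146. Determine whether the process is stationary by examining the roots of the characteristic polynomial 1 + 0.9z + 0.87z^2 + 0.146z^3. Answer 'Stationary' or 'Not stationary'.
\text{Stationary}

The AR(p) characteristic polynomial is P(z) = 1 + 0.9z + 0.87z^2 + 0.146z^3.
Stationarity requires all roots to lie outside the unit circle, i.e. |z| > 1 for every root.
Degree 3: look for a simple real root z0 first, then factor out (1 - z/z0) and solve the remaining quadratic.
Testing z0 = -5: P(-5) = 1 + (0.9)(-5) + (0.87)(-5)^2 + (0.146)(-5)^3
  = 1 + (-4.5) + (21.75) + (-18.25) = 0.  So z_0 = -5 is a root, |z_0| = 5.
Divide out the factor (1 + 0.2 z) = (1 - z/z0) (since 1/z0 = -0.2):
  P(z) = (1 + 0.2 z)(1 + (0.7) z + (0.73) z^2)
  [check: z-coef 0.7 - (-0.2) = 0.9; z^2-coef 0.73 - (-0.2)(0.7) = 0.87; z^3-coef -(-0.2)(0.73) = 0.146.]
Remaining roots from the quadratic factor 1 + (0.7) z + (0.73) z^2:
  Set 1 + (0.7) z + (0.73) z^2 = 0, i.e. a z^2 + b z + c = 0 with a = 0.73, b = 0.7, c = 1.
  Discriminant D = b^2 - 4ac = (0.7)^2 - 4*(0.73)*1 = 0.49 - (2.92) = -2.43.
  D < 0, so the roots are the complex-conjugate pair z = (-b +/- i sqrt(-D)) / (2a) = -0.4795 +/- 1.0677i.
  For a conjugate pair |z|^2 = z * conj(z) = (product of roots) = c/a = 1/(0.73) = 1.369863, so |z| = sqrt(1.369863) = 1.1704 for both roots.
Moduli of all roots: 5.0000, 1.1704, 1.1704.
All moduli strictly greater than 1? Yes.
Verdict: Stationary.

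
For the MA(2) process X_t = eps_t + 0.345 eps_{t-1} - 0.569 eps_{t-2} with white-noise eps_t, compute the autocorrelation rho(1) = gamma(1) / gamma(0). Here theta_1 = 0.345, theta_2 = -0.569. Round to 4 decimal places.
\rho(1) = 0.1031

For an MA(q) process with theta_0 = 1, the autocovariance is
  gamma(k) = sigma^2 * sum_{i=0..q-k} theta_i * theta_{i+k},
and rho(k) = gamma(k) / gamma(0). Sigma^2 cancels.
  numerator   = (1)*(0.345) + (0.345)*(-0.569) = 0.148695.
  denominator = (1)^2 + (0.345)^2 + (-0.569)^2 = 1.442786.
  rho(1) = 0.148695 / 1.442786 = 0.1031.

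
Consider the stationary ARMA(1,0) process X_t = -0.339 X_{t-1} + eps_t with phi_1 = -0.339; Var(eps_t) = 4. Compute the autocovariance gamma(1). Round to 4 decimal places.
\gamma(1) = -1.5321

Multiply the model equation by X_{t-k} and take expectations. With theta_0 = psi_0 = 1 and psi_j the MA(infinity) weights, this gives
  gamma(k) - sum_i phi_i gamma(k-i) = c_k,
  c_k = sigma^2 * sum_{j=k..q} theta_j psi_{j-k}   (c_k = 0 for k > q),
using gamma(-m) = gamma(m).
Pure AR (q = 0): c_0 = sigma^2 = 4, c_k = 0 for k >= 1.
Equations for k = 0 and k = 1 (AR order 1):
  gamma(0) = phi_1 gamma(1) + c_0
  gamma(1) = phi_1 gamma(0) + c_1
Substituting the second into the first: gamma(0) (1 - phi_1^2) = c_0 + phi_1 c_1, so
  gamma(0) = c_0 / (1 - phi_1^2) = 4 / (1 - (-0.339)^2) = 4 / 0.885079 = 4.519371.
  gamma(1) = phi_1 gamma(0) = (-0.339)(4.519371) = -1.532067.
Therefore gamma(1) = -1.5321 (to 4 decimal places).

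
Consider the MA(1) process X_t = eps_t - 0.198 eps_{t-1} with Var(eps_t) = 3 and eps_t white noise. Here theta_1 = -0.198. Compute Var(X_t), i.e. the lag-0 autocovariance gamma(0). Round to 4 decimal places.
\gamma(0) = 3.1176

For an MA(q) process X_t = eps_t + sum_i theta_i eps_{t-i} with
Var(eps_t) = sigma^2, the variance is
  gamma(0) = sigma^2 * (1 + sum_i theta_i^2).
  sum_i theta_i^2 = (-0.198)^2 = 0.039204.
  gamma(0) = 3 * (1 + 0.039204) = 3 * 1.039204 = 3.117612, which rounds to 3.1176.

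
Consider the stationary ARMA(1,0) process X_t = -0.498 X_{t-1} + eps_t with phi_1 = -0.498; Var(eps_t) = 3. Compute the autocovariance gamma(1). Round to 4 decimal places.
\gamma(1) = -1.9867

Multiply the model equation by X_{t-k} and take expectations. With theta_0 = psi_0 = 1 and psi_j the MA(infinity) weights, this gives
  gamma(k) - sum_i phi_i gamma(k-i) = c_k,
  c_k = sigma^2 * sum_{j=k..q} theta_j psi_{j-k}   (c_k = 0 for k > q),
using gamma(-m) = gamma(m).
Pure AR (q = 0): c_0 = sigma^2 = 3, c_k = 0 for k >= 1.
Equations for k = 0 and k = 1 (AR order 1):
  gamma(0) = phi_1 gamma(1) + c_0
  gamma(1) = phi_1 gamma(0) + c_1
Substituting the second into the first: gamma(0) (1 - phi_1^2) = c_0 + phi_1 c_1, so
  gamma(0) = c_0 / (1 - phi_1^2) = 3 / (1 - (-0.498)^2) = 3 / 0.751996 = 3.989383.
  gamma(1) = phi_1 gamma(0) = (-0.498)(3.989383) = -1.986713.
Therefore gamma(1) = -1.9867 (to 4 decimal places).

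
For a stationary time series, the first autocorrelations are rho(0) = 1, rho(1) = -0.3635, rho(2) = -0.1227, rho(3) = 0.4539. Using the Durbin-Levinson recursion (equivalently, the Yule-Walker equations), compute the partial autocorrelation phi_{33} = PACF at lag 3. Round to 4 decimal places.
\phi_{33} = 0.3650

The PACF at lag k is phi_{kk}, the last component of the solution
to the Yule-Walker system G_k phi = r_k where
  (G_k)_{ij} = rho(|i - j|), (r_k)_i = rho(i), i,j = 1..k.
Equivalently, Durbin-Levinson gives phi_{kk} iteratively:
  phi_{11} = rho(1)
  phi_{kk} = [rho(k) - sum_{j=1..k-1} phi_{k-1,j} rho(k-j)]
            / [1 - sum_{j=1..k-1} phi_{k-1,j} rho(j)],
  phi_{k,j} = phi_{k-1,j} - phi_{kk} phi_{k-1,k-j},  j = 1..k-1.
Step k = 1:
  phi_11 = rho(1) = -0.3635.
Step k = 2:
  phi_22 = [rho(2) - phi_11 rho(1)] / [1 - phi_11 rho(1)] = [-0.1227 - (-0.3635)(-0.3635)] / [1 - (-0.3635)(-0.3635)]
         = -0.25483225 / 0.86786775 = -0.29363.
  Update: phi_21 = phi_11 - phi_22 phi_11 = -0.3635 - (-0.29363)(-0.3635) = -0.470235.
Step k = 3:
  phi_33 = [rho(3) - phi_21 rho(2) - phi_22 rho(1)] / [1 - phi_21 rho(1) - phi_22 rho(2)]
    numerator   = 0.4539 - (-0.470235)(-0.1227) - (-0.29363)(-0.3635) = 0.28946761
    denominator = 1 - (-0.470235)(-0.3635) - (-0.29363)(-0.1227) = 0.79304129
  phi_33 = 0.28946761 / 0.79304129 = 0.365.
Therefore phi_{33} = 0.3650.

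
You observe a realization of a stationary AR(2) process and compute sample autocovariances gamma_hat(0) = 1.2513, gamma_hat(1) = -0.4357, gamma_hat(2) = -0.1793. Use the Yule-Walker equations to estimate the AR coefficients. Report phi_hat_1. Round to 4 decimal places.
\hat\phi_{1} = -0.4530

The Yule-Walker equations for an AR(p) process read, in matrix form,
  Gamma_p phi = r_p,   with   (Gamma_p)_{ij} = gamma(|i - j|),
                       (r_p)_i = gamma(i),   i,j = 1..p.
Substitute the sample gammas (Toeplitz matrix and right-hand side of size 2):
  Gamma_p = [[1.2513, -0.4357], [-0.4357, 1.2513]]
  r_p     = [-0.4357, -0.1793]
Written out:
  1.2513 phi_1 - 0.4357 phi_2 = -0.4357
  -0.4357 phi_1 + 1.2513 phi_2 = -0.1793
Solve by Cramer's rule:
  det = gamma(0)^2 - gamma(1)^2 = (1.2513)^2 - (-0.4357)^2 = 1.56575169 - 0.18983449 = 1.3759172
  phi_hat_1 = [gamma(1) gamma(0) - gamma(1) gamma(2)] / det = [(-0.4357)(1.2513) - (-0.4357)(-0.1793)] / 1.3759172 = -0.62331242 / 1.3759172 = -0.453
  phi_hat_2 = [gamma(0) gamma(2) - gamma(1)^2] / det = [(1.2513)(-0.1793) - (-0.4357)^2] / 1.3759172 = -0.41419258 / 1.3759172 = -0.301
So phi_hat = [-0.4530, -0.3010].
Therefore phi_hat_1 = -0.4530.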